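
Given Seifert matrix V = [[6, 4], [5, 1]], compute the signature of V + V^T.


Step 1: V + V^T = [[12, 9], [9, 2]]
Step 2: trace = 14, det = -57
Step 3: Discriminant = 14^2 - 4*(-57) = 424
Step 4: Eigenvalues: 17.2956, -3.29563
Step 5: Signature = (# positive eigenvalues) - (# negative eigenvalues) = 0

0


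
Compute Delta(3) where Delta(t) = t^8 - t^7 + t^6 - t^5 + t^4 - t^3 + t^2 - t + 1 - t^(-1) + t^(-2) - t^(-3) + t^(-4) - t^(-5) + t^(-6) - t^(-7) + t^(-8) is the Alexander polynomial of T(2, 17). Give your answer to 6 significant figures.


Substituting t = 3 into Delta(t) = t^8 - t^7 + t^6 - t^5 + t^4 - t^3 + t^2 - t + 1 - t^(-1) + t^(-2) - t^(-3) + t^(-4) - t^(-5) + t^(-6) - t^(-7) + t^(-8):
Term values: (6561) + (-2187) + (729) + (-243) + (81) + (-27) + (9) + (-3) + (1) + (-0.333333) + (0.111111) + (-0.037037) + (0.0123457) + (-0.00411523) + (0.00137174) + (-0.000457247) + (0.000152416)
Sum = 4920.750038
Rounded to 6 significant figures: 4920.75

4920.75


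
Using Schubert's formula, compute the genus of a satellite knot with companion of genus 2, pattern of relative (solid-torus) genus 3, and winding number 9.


Schubert: g(satellite) = g_rel(pattern) + |winding| * g(companion),
where g_rel(pattern) is the genus of the pattern relative to the solid torus.
= 3 + 9 * 2
= 3 + 18 = 21

21


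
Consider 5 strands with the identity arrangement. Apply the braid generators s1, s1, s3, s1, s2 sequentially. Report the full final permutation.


Starting with identity [1, 2, 3, 4, 5].
Apply generators in sequence:
  After s1: [2, 1, 3, 4, 5]
  After s1: [1, 2, 3, 4, 5]
  After s3: [1, 2, 4, 3, 5]
  After s1: [2, 1, 4, 3, 5]
  After s2: [2, 4, 1, 3, 5]
Final permutation: [2, 4, 1, 3, 5]

[2, 4, 1, 3, 5]


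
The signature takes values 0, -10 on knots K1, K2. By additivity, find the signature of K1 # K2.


The signature is additive under connected sum.
signature(K1 # K2) = (0) + (-10)
= -10

-10


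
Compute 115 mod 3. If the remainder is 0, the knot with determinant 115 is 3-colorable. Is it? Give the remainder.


Step 1: A knot is p-colorable if and only if p divides its determinant.
Step 2: Compute 115 mod 3.
115 = 38 * 3 + 1
Step 3: 115 mod 3 = 1
Step 4: The knot is 3-colorable: no

1


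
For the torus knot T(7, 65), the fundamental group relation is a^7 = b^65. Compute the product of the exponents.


The relation is a^7 = b^65.
Product of exponents = 7 * 65
= 455

455


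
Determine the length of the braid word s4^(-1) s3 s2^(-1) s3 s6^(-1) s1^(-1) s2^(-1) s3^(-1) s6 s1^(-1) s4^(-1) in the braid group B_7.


The word length counts the number of generators (including inverses).
Listing each generator: s4^(-1), s3, s2^(-1), s3, s6^(-1), s1^(-1), s2^(-1), s3^(-1), s6, s1^(-1), s4^(-1)
There are 11 generators in this braid word.

11


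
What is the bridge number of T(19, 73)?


The bridge number of T(p,q) is min(p,q).
min(19, 73) = 19

19


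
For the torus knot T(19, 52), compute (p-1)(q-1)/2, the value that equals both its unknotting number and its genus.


For a torus knot T(p,q), both the unknotting number and genus equal (p-1)(q-1)/2.
= (19-1)(52-1)/2
= 18*51/2
= 918/2 = 459

459


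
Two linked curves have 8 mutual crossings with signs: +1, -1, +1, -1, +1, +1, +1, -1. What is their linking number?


Step 1: Count positive crossings: 5
Step 2: Count negative crossings: 3
Step 3: Sum of signs = 5 - 3 = 2
Step 4: Linking number = sum/2 = 2/2 = 1

1


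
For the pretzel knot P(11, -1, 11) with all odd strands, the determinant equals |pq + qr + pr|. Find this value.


Step 1: Compute pq + qr + pr.
pq = 11*(-1) = -11
qr = (-1)*11 = -11
pr = 11*11 = 121
pq + qr + pr = -11 + (-11) + 121 = 99
Step 2: Take absolute value.
det(P(11,-1,11)) = |99| = 99

99


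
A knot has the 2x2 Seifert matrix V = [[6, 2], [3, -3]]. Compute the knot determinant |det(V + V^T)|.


Step 1: Form V + V^T where V = [[6, 2], [3, -3]]
  V^T = [[6, 3], [2, -3]]
  V + V^T = [[12, 5], [5, -6]]
Step 2: det(V + V^T) = 12*(-6) - 5*5
  = -72 - 25 = -97
Step 3: Knot determinant = |det(V + V^T)| = |-97| = 97

97


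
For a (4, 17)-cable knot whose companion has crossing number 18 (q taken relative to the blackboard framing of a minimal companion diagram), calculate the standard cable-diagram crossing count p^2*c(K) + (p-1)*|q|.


Step 1: Each of the c(K) crossings of the companion diagram becomes p*p = p^2 crossings among the p parallel strands, and each of the |q| twists s_1 s_2 ... s_(p-1) adds (p-1) crossings.
  Crossings = p^2 * c(K) + (p-1)*|q|
Step 2: = 4^2 * 18 + (4-1)*17
Step 3: = 16*18 + 3*17
Step 4: = 288 + 51 = 339

339


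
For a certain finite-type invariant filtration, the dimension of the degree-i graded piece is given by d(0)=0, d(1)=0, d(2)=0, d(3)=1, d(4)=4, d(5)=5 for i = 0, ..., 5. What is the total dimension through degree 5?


Total dimension = d(0) + d(1) + ... + d(5)
= 0 + 0 + 0 + 1 + 4 + 5
= 10

10


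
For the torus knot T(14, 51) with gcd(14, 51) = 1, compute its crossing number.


For a torus knot T(p, q) with gcd(p,q)=1,
the crossing number is min(p*(q-1), q*(p-1)).
p*(q-1) = 14*50 = 700
q*(p-1) = 51*13 = 663
min(700, 663) = 663

663


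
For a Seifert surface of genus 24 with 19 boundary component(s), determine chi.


chi = 2 - 2g - b
= 2 - 2*24 - 19
= 2 - 48 - 19 = -65

-65


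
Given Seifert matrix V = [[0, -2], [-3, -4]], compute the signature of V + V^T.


Step 1: V + V^T = [[0, -5], [-5, -8]]
Step 2: trace = -8, det = -25
Step 3: Discriminant = (-8)^2 - 4*(-25) = 164
Step 4: Eigenvalues: 2.40312, -10.4031
Step 5: Signature = (# positive eigenvalues) - (# negative eigenvalues) = 0

0


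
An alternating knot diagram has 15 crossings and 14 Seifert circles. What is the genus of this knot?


For alternating knots, g = (c - s + 1)/2.
= (15 - 14 + 1)/2
= 2/2 = 1

1


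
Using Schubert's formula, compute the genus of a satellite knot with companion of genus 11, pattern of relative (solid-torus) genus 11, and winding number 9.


Schubert: g(satellite) = g_rel(pattern) + |winding| * g(companion),
where g_rel(pattern) is the genus of the pattern relative to the solid torus.
= 11 + 9 * 11
= 11 + 99 = 110

110


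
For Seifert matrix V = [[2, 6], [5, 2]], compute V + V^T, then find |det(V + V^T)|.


Step 1: Form V + V^T where V = [[2, 6], [5, 2]]
  V^T = [[2, 5], [6, 2]]
  V + V^T = [[4, 11], [11, 4]]
Step 2: det(V + V^T) = 4*4 - 11*11
  = 16 - 121 = -105
Step 3: Knot determinant = |det(V + V^T)| = |-105| = 105

105


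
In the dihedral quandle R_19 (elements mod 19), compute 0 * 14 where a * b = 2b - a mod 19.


0 * 14 = 2*14 - 0 mod 19
= 28 - 0 mod 19
= 28 mod 19 = 9

9


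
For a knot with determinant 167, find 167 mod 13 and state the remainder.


Step 1: A knot is p-colorable if and only if p divides its determinant.
Step 2: Compute 167 mod 13.
167 = 12 * 13 + 11
Step 3: 167 mod 13 = 11
Step 4: The knot is 13-colorable: no

11


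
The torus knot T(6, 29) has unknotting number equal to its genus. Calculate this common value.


For a torus knot T(p,q), both the unknotting number and genus equal (p-1)(q-1)/2.
= (6-1)(29-1)/2
= 5*28/2
= 140/2 = 70

70


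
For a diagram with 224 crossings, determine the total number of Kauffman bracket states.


Each crossing contributes 2 choices (A-smoothing or B-smoothing).
Total states = 2^224 = 26959946667150639794667015087019630673637144422540572481103610249216

26959946667150639794667015087019630673637144422540572481103610249216


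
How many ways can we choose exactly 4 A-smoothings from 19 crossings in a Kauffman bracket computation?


We choose which 4 of 19 crossings get A-smoothings.
C(19, 4) = 19! / (4! * 15!)
= 3876

3876


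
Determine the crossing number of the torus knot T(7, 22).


For a torus knot T(p, q) with gcd(p,q)=1,
the crossing number is min(p*(q-1), q*(p-1)).
p*(q-1) = 7*21 = 147
q*(p-1) = 22*6 = 132
min(147, 132) = 132

132


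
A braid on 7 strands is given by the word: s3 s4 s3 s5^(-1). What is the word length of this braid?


The word length counts the number of generators (including inverses).
Listing each generator: s3, s4, s3, s5^(-1)
There are 4 generators in this braid word.

4


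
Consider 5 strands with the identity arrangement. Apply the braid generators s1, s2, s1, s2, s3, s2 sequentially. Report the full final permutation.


Starting with identity [1, 2, 3, 4, 5].
Apply generators in sequence:
  After s1: [2, 1, 3, 4, 5]
  After s2: [2, 3, 1, 4, 5]
  After s1: [3, 2, 1, 4, 5]
  After s2: [3, 1, 2, 4, 5]
  After s3: [3, 1, 4, 2, 5]
  After s2: [3, 4, 1, 2, 5]
Final permutation: [3, 4, 1, 2, 5]

[3, 4, 1, 2, 5]


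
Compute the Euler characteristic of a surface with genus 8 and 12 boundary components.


chi = 2 - 2g - b
= 2 - 2*8 - 12
= 2 - 16 - 12 = -26

-26


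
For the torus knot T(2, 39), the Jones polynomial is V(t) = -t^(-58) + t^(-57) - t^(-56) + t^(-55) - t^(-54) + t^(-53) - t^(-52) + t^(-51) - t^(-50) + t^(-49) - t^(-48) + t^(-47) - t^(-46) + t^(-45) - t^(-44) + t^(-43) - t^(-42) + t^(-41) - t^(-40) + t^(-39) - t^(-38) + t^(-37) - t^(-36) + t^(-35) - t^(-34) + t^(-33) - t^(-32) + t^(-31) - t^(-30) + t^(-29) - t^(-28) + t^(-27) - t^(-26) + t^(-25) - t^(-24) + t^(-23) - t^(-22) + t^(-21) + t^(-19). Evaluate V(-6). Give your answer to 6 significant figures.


Substituting t = -6 into V(t) = -t^(-58) + t^(-57) - t^(-56) + t^(-55) - t^(-54) + t^(-53) - t^(-52) + t^(-51) - t^(-50) + t^(-49) - t^(-48) + t^(-47) - t^(-46) + t^(-45) - t^(-44) + t^(-43) - t^(-42) + t^(-41) - t^(-40) + t^(-39) - t^(-38) + t^(-37) - t^(-36) + t^(-35) - t^(-34) + t^(-33) - t^(-32) + t^(-31) - t^(-30) + t^(-29) - t^(-28) + t^(-27) - t^(-26) + t^(-25) - t^(-24) + t^(-23) - t^(-22) + t^(-21) + t^(-19):
  (-)t^(-58) = -7.36593e-46
  (+)t^(-57) = -4.41956e-45
  (-)t^(-56) = -2.65173e-44
  (+)t^(-55) = -1.59104e-43
  (-)t^(-54) = -9.54624e-43
  (+)t^(-53) = -5.72775e-42
  (-)t^(-52) = -3.43665e-41
  (+)t^(-51) = -2.06199e-40
  (-)t^(-50) = -1.23719e-39
  (+)t^(-49) = -7.42316e-39
  (-)t^(-48) = -4.4539e-38
  (+)t^(-47) = -2.67234e-37
  (-)t^(-46) = -1.6034e-36
  (+)t^(-45) = -9.62041e-36
  (-)t^(-44) = -5.77225e-35
  (+)t^(-43) = -3.46335e-34
  (-)t^(-42) = -2.07801e-33
  (+)t^(-41) = -1.24681e-32
  (-)t^(-40) = -7.48083e-32
  (+)t^(-39) = -4.4885e-31
  (-)t^(-38) = -2.6931e-30
  (+)t^(-37) = -1.61586e-29
  (-)t^(-36) = -9.69516e-29
  (+)t^(-35) = -5.8171e-28
  (-)t^(-34) = -3.49026e-27
  (+)t^(-33) = -2.09415e-26
  (-)t^(-32) = -1.25649e-25
  (+)t^(-31) = -7.53896e-25
  (-)t^(-30) = -4.52337e-24
  (+)t^(-29) = -2.71402e-23
  (-)t^(-28) = -1.62841e-22
  (+)t^(-27) = -9.77049e-22
  (-)t^(-26) = -5.86229e-21
  (+)t^(-25) = -3.51738e-20
  (-)t^(-24) = -2.11043e-19
  (+)t^(-23) = -1.26626e-18
  (-)t^(-22) = -7.59753e-18
  (+)t^(-21) = -4.55852e-17
  (+)t^(-19) = -1.64107e-15
Sum = (-7.36593e-46) + (-4.41956e-45) + (-2.65173e-44) + (-1.59104e-43) + (-9.54624e-43) + (-5.72775e-42) + (-3.43665e-41) + (-2.06199e-40) + (-1.23719e-39) + (-7.42316e-39) + (-4.4539e-38) + (-2.67234e-37) + (-1.6034e-36) + (-9.62041e-36) + (-5.77225e-35) + (-3.46335e-34) + (-2.07801e-33) + (-1.24681e-32) + (-7.48083e-32) + (-4.4885e-31) + (-2.6931e-30) + (-1.61586e-29) + (-9.69516e-29) + (-5.8171e-28) + (-3.49026e-27) + (-2.09415e-26) + (-1.25649e-25) + (-7.53896e-25) + (-4.52337e-24) + (-2.71402e-23) + (-1.62841e-22) + (-9.77049e-22) + (-5.86229e-21) + (-3.51738e-20) + (-2.11043e-19) + (-1.26626e-18) + (-7.59753e-18) + (-4.55852e-17) + (-1.64107e-15)
= -1.695768961e-15
Rounded to 6 significant figures: -1.69577e-15

-1.69577e-15


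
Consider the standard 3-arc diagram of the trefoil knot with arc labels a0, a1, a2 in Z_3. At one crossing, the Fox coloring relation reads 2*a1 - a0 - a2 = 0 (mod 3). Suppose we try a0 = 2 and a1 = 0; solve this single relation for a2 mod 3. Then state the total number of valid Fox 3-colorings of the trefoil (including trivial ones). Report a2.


Step 1: Apply the given crossing relation 2*a1 - a0 - a2 = 0 (mod 3).
  a2 = 2*a1 - a0 mod 3
  a2 = 2*0 - 2 mod 3
  a2 = 0 - 2 mod 3
  a2 = -2 mod 3 = 1
Step 2: The trefoil has determinant 3.
  Number of Fox p-colorings (p prime) is p^2 if p = 3, else p.
  Since p = 3 divides det = 3, the trefoil is 3-colorable.
  (Indeed for p = 3 any choice of a0, a1 extends to a valid coloring; the trial (a0, a1, a2) = (2, 0, 1) satisfies all three crossing relations.)
  Total colorings = 3^2 = 9
Step 3: a2 = 1, total Fox 3-colorings = 9

1


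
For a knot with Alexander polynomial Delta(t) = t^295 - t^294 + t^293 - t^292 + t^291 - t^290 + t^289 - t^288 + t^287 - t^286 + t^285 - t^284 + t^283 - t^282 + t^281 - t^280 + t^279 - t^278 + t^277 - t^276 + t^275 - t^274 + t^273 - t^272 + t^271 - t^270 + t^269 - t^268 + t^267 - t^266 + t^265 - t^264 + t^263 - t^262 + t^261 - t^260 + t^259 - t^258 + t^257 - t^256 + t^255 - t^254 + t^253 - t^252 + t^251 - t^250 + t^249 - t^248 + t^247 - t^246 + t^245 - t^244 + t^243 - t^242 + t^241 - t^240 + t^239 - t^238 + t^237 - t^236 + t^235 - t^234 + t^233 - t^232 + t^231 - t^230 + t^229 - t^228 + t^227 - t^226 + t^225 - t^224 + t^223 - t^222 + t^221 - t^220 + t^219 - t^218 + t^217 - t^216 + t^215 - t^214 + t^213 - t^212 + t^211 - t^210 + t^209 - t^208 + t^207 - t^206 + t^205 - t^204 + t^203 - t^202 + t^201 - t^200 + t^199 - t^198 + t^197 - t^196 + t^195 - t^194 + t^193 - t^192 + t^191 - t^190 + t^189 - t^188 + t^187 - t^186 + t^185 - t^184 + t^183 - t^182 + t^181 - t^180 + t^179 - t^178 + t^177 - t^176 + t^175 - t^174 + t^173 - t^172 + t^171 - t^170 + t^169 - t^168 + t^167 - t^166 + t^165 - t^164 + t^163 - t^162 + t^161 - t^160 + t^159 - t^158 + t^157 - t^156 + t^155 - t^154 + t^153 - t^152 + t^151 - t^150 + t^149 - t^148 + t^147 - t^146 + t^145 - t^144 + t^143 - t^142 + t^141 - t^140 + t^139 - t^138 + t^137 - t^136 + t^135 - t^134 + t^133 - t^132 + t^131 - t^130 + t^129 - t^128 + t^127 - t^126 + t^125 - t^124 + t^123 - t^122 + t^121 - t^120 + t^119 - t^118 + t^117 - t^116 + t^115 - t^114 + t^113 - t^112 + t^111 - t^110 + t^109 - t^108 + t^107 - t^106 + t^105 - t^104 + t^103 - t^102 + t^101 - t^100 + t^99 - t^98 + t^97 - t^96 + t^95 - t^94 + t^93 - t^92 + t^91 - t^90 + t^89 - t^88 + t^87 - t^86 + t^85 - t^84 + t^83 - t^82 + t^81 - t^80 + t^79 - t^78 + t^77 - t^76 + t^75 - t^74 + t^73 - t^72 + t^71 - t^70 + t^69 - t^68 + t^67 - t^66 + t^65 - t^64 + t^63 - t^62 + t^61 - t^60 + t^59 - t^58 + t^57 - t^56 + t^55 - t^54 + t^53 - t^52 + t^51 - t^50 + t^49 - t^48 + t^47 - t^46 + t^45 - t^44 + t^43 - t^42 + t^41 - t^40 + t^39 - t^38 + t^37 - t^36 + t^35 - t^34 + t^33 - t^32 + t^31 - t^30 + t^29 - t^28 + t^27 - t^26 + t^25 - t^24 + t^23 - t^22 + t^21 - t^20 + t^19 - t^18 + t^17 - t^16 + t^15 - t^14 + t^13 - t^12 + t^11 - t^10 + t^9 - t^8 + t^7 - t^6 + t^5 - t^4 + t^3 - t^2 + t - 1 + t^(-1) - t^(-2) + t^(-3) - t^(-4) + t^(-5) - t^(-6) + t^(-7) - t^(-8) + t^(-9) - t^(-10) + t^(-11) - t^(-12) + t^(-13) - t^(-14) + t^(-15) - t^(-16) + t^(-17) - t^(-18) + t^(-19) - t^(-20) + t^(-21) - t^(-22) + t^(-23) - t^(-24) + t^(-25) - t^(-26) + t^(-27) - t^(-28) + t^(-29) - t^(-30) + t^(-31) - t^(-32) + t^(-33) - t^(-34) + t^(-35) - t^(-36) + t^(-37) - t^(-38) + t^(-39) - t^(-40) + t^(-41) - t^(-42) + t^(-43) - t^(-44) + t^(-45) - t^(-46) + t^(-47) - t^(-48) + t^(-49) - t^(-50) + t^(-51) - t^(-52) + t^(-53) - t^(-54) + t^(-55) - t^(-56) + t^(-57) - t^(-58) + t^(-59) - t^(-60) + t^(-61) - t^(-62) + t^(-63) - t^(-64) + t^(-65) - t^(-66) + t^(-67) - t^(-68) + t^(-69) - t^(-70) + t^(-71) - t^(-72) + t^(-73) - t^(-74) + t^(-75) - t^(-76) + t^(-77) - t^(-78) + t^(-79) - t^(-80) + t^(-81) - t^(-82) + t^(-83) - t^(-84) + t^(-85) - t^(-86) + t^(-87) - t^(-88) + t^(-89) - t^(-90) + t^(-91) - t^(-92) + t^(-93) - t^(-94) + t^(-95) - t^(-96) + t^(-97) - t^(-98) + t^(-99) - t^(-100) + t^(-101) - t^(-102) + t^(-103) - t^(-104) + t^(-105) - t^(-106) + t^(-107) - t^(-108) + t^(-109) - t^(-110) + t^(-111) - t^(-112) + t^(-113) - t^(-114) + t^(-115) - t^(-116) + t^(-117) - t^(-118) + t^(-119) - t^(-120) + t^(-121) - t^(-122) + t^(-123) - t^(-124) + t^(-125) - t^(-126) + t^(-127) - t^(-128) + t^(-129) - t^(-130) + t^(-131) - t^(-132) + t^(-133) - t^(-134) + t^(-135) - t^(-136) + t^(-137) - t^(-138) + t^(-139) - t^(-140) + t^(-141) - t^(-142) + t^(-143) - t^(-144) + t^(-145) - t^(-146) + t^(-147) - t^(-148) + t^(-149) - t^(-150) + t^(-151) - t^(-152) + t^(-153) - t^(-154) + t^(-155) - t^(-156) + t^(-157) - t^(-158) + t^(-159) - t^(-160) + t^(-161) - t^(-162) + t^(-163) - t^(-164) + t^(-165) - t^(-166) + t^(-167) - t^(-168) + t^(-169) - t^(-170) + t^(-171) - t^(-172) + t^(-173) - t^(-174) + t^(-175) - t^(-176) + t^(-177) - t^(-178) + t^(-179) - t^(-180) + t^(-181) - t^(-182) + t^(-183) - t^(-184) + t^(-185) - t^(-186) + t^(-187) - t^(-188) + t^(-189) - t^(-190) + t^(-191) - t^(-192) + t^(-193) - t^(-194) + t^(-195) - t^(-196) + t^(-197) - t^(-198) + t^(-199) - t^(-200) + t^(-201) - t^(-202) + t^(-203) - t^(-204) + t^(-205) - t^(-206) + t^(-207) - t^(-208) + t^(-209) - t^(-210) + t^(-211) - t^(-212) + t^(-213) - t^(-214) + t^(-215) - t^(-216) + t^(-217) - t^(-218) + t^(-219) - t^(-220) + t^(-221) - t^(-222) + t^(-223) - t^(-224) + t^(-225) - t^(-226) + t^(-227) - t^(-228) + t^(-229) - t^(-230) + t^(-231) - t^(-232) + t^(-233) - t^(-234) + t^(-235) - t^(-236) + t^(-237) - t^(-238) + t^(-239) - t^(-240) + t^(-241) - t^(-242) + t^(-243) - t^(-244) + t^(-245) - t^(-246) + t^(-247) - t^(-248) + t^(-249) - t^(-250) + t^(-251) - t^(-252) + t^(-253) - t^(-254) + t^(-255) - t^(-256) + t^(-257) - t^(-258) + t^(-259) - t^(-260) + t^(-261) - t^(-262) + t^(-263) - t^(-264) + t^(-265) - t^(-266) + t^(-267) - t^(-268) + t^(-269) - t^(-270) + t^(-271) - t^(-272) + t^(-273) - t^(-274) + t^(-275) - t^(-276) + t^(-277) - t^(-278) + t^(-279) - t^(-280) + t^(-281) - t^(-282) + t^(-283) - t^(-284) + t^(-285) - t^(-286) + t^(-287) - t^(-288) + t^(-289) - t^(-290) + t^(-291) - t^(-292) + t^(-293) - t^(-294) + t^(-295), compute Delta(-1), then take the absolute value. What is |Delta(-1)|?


Step 1: The polynomial has 591 terms with alternating signs, exponents from 295 down to -295.
Step 2: Substitute t = -1. The i-th term has coefficient (-1)^i and exponent (m-i),
  so its value is (-1)^i * (-1)^(m-i) = (-1)^m = -1 for every i.
Step 3: All 591 terms equal -1, so Delta(-1) = 591 * (-1) = -591
Step 4: |Delta(-1)| = 591

591


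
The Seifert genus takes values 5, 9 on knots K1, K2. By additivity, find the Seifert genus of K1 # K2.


The Seifert genus is additive under connected sum.
Seifert genus(K1 # K2) = (5) + (9)
= 14

14


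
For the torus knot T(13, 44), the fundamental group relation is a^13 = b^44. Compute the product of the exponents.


The relation is a^13 = b^44.
Product of exponents = 13 * 44
= 572

572


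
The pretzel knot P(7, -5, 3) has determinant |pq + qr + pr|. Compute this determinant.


Step 1: Compute pq + qr + pr.
pq = 7*(-5) = -35
qr = (-5)*3 = -15
pr = 7*3 = 21
pq + qr + pr = -35 + (-15) + 21 = -29
Step 2: Take absolute value.
det(P(7,-5,3)) = |-29| = 29

29


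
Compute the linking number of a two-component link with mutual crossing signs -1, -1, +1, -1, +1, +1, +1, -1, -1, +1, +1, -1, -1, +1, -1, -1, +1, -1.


Step 1: Count positive crossings: 8
Step 2: Count negative crossings: 10
Step 3: Sum of signs = 8 - 10 = -2
Step 4: Linking number = sum/2 = -2/2 = -1

-1


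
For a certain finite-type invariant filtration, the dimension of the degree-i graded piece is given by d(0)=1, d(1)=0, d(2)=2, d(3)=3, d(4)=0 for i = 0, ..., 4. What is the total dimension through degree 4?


Total dimension = d(0) + d(1) + ... + d(4)
= 1 + 0 + 2 + 3 + 0
= 6

6


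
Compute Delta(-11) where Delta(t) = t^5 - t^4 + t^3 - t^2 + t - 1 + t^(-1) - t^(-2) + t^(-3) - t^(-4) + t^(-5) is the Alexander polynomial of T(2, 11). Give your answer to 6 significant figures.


Substituting t = -11 into Delta(t) = t^5 - t^4 + t^3 - t^2 + t - 1 + t^(-1) - t^(-2) + t^(-3) - t^(-4) + t^(-5):
Term values: (-161051) + (-14641) + (-1331) + (-121) + (-11) + (-1) + (-0.0909091) + (-0.00826446) + (-0.000751315) + (-6.83013e-05) + (-6.20921e-06)
Sum = -177156.1
Rounded to 6 significant figures: -177156

-177156


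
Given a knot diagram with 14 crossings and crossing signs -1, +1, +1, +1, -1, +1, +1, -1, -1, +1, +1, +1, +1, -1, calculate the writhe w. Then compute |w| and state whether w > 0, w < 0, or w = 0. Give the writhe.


Step 1: Count positive crossings (+1).
Positive crossings: 9
Step 2: Count negative crossings (-1).
Negative crossings: 5
Step 3: Writhe = (positive) - (negative)
w = 9 - 5 = 4
Step 4: |w| = 4, and w is positive

4


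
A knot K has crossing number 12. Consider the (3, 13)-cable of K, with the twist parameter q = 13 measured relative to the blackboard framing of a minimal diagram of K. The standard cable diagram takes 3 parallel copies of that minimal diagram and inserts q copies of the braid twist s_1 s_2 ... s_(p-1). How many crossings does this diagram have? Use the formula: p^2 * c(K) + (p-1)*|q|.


Step 1: Each of the c(K) crossings of the companion diagram becomes p*p = p^2 crossings among the p parallel strands, and each of the |q| twists s_1 s_2 ... s_(p-1) adds (p-1) crossings.
  Crossings = p^2 * c(K) + (p-1)*|q|
Step 2: = 3^2 * 12 + (3-1)*13
Step 3: = 9*12 + 2*13
Step 4: = 108 + 26 = 134

134


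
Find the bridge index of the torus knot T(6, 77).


The bridge number of T(p,q) is min(p,q).
min(6, 77) = 6

6


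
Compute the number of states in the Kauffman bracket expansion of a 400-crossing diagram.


Each crossing contributes 2 choices (A-smoothing or B-smoothing).
Total states = 2^400 = 2582249878086908589655919172003011874329705792829223512830659356540647622016841194629645353280137831435903171972747493376

2582249878086908589655919172003011874329705792829223512830659356540647622016841194629645353280137831435903171972747493376


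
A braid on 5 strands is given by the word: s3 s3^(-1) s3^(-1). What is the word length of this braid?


The word length counts the number of generators (including inverses).
Listing each generator: s3, s3^(-1), s3^(-1)
There are 3 generators in this braid word.

3


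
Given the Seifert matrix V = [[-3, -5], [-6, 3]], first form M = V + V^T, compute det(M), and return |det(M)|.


Step 1: Form V + V^T where V = [[-3, -5], [-6, 3]]
  V^T = [[-3, -6], [-5, 3]]
  V + V^T = [[-6, -11], [-11, 6]]
Step 2: det(V + V^T) = (-6)*6 - (-11)*(-11)
  = -36 - 121 = -157
Step 3: Knot determinant = |det(V + V^T)| = |-157| = 157

157


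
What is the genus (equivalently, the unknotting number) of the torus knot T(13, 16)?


For a torus knot T(p,q), both the unknotting number and genus equal (p-1)(q-1)/2.
= (13-1)(16-1)/2
= 12*15/2
= 180/2 = 90

90


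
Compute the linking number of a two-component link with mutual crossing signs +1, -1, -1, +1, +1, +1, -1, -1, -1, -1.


Step 1: Count positive crossings: 4
Step 2: Count negative crossings: 6
Step 3: Sum of signs = 4 - 6 = -2
Step 4: Linking number = sum/2 = -2/2 = -1

-1


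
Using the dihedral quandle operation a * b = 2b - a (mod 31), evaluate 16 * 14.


16 * 14 = 2*14 - 16 mod 31
= 28 - 16 mod 31
= 12 mod 31 = 12

12


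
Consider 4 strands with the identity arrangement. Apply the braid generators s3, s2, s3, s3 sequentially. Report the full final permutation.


Starting with identity [1, 2, 3, 4].
Apply generators in sequence:
  After s3: [1, 2, 4, 3]
  After s2: [1, 4, 2, 3]
  After s3: [1, 4, 3, 2]
  After s3: [1, 4, 2, 3]
Final permutation: [1, 4, 2, 3]

[1, 4, 2, 3]


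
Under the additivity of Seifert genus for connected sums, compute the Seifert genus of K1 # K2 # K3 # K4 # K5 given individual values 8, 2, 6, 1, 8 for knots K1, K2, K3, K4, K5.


The Seifert genus is additive under connected sum.
Seifert genus(K1 # K2 # K3 # K4 # K5) = (8) + (2) + (6) + (1) + (8)
= 25

25


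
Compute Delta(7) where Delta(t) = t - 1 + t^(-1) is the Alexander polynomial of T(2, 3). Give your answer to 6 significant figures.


Substituting t = 7 into Delta(t) = t - 1 + t^(-1):
Term values: (7) + (-1) + (0.142857)
Sum = 6.142857143
Rounded to 6 significant figures: 6.14286

6.14286


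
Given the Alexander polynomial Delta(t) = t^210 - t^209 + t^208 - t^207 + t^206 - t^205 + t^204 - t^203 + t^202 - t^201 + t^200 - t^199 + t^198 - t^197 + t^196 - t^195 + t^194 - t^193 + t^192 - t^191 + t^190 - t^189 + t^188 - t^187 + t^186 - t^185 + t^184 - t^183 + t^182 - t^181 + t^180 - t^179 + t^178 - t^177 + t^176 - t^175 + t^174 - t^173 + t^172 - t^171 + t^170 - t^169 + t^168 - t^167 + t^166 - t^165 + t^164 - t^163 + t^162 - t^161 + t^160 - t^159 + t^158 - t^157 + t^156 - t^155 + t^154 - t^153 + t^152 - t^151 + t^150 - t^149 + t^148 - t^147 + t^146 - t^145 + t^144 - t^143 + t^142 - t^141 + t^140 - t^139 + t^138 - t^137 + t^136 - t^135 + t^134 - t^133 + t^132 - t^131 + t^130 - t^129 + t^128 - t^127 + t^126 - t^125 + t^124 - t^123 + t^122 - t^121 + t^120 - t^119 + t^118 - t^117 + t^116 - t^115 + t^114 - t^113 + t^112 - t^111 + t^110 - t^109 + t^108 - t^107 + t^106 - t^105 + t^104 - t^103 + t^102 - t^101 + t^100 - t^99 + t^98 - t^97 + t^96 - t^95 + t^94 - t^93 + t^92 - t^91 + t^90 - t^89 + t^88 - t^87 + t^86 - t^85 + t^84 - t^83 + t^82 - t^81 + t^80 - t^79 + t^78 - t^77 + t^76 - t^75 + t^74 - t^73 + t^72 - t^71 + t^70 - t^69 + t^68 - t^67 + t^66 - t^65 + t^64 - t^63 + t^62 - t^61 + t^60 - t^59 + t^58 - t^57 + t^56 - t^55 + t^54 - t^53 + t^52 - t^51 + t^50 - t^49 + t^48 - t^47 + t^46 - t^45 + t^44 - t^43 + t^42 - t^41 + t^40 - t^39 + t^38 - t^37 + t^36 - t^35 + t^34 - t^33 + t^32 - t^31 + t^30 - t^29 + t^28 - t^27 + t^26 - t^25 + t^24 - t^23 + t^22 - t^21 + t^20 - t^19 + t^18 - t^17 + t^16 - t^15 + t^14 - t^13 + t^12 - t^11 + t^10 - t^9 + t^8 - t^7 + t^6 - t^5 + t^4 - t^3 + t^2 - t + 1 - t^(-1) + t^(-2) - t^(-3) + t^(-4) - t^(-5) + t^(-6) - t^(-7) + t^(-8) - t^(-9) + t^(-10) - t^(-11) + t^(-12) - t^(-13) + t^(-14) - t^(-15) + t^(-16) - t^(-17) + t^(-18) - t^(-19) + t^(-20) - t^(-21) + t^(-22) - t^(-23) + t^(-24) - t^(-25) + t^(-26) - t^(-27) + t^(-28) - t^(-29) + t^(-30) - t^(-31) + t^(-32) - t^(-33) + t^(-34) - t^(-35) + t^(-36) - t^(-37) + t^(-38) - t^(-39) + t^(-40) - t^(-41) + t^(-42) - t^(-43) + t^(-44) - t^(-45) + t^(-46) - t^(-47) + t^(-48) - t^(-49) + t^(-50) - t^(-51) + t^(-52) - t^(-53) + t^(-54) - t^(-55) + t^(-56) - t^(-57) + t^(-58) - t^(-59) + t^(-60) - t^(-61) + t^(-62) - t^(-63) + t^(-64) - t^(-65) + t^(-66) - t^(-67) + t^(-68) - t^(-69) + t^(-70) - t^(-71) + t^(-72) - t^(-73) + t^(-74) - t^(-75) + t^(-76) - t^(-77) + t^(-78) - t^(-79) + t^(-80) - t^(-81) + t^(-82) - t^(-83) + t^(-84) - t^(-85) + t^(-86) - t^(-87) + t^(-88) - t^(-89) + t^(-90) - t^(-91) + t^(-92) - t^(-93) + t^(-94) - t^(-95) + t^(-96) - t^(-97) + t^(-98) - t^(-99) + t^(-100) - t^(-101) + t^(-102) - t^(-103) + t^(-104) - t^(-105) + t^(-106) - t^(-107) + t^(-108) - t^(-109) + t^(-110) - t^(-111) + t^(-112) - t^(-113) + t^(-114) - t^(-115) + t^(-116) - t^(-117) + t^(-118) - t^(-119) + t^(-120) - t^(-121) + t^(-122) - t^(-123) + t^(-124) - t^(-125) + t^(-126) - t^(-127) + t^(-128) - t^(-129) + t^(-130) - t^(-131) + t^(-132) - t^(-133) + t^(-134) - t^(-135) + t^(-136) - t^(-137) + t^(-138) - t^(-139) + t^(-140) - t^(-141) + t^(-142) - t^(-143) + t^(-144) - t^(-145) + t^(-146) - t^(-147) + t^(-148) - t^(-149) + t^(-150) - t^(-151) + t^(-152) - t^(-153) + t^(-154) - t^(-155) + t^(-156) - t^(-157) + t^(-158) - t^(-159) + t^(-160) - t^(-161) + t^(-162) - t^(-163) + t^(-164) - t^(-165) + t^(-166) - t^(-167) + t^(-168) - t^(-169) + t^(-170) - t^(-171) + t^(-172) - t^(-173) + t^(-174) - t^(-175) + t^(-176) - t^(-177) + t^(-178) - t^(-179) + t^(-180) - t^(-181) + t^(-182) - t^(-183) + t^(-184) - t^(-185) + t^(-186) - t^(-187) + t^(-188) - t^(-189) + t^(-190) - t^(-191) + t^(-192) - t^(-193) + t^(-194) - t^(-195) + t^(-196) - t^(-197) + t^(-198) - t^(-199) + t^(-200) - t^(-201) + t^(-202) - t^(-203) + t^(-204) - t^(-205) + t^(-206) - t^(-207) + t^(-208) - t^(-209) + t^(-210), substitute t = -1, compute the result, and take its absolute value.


Step 1: The polynomial has 421 terms with alternating signs, exponents from 210 down to -210.
Step 2: Substitute t = -1. The i-th term has coefficient (-1)^i and exponent (m-i),
  so its value is (-1)^i * (-1)^(m-i) = (-1)^m = 1 for every i.
Step 3: All 421 terms equal 1, so Delta(-1) = 421 * (1) = 421
Step 4: |Delta(-1)| = 421

421


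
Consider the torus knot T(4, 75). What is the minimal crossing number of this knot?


For a torus knot T(p, q) with gcd(p,q)=1,
the crossing number is min(p*(q-1), q*(p-1)).
p*(q-1) = 4*74 = 296
q*(p-1) = 75*3 = 225
min(296, 225) = 225

225


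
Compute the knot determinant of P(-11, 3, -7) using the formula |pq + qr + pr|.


Step 1: Compute pq + qr + pr.
pq = (-11)*3 = -33
qr = 3*(-7) = -21
pr = (-11)*(-7) = 77
pq + qr + pr = -33 + (-21) + 77 = 23
Step 2: Take absolute value.
det(P(-11,3,-7)) = |23| = 23

23


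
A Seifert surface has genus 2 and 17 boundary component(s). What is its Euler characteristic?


chi = 2 - 2g - b
= 2 - 2*2 - 17
= 2 - 4 - 17 = -19

-19


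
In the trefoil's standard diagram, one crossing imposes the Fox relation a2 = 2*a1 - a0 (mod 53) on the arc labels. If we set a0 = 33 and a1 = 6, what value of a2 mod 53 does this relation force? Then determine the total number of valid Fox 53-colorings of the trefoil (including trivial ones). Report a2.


Step 1: Apply the given crossing relation 2*a1 - a0 - a2 = 0 (mod 53).
  a2 = 2*a1 - a0 mod 53
  a2 = 2*6 - 33 mod 53
  a2 = 12 - 33 mod 53
  a2 = -21 mod 53 = 32
Step 2: The trefoil has determinant 3.
  Number of Fox p-colorings (p prime) is p^2 if p = 3, else p.
  Since 53 does not divide 3, only trivial (constant) colorings exist.
  (So the trial a0 = 33, a1 = 6 with a0 != a1 does NOT extend to a valid coloring of the whole trefoil: the other two crossing relations require 3*(a1 - a0) = 0 (mod 53), which fails.)
  Total colorings = 53
Step 3: a2 = 32, total Fox 53-colorings = 53

32


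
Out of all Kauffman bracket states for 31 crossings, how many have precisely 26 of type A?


We choose which 26 of 31 crossings get A-smoothings.
C(31, 26) = 31! / (26! * 5!)
= 169911

169911


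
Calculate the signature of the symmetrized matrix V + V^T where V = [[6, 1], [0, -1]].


Step 1: V + V^T = [[12, 1], [1, -2]]
Step 2: trace = 10, det = -25
Step 3: Discriminant = 10^2 - 4*(-25) = 200
Step 4: Eigenvalues: 12.0711, -2.07107
Step 5: Signature = (# positive eigenvalues) - (# negative eigenvalues) = 0

0


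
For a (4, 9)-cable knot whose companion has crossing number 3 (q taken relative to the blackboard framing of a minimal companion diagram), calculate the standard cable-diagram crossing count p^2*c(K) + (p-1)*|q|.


Step 1: Each of the c(K) crossings of the companion diagram becomes p*p = p^2 crossings among the p parallel strands, and each of the |q| twists s_1 s_2 ... s_(p-1) adds (p-1) crossings.
  Crossings = p^2 * c(K) + (p-1)*|q|
Step 2: = 4^2 * 3 + (4-1)*9
Step 3: = 16*3 + 3*9
Step 4: = 48 + 27 = 75

75


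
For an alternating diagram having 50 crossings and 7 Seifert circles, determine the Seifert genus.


For alternating knots, g = (c - s + 1)/2.
= (50 - 7 + 1)/2
= 44/2 = 22

22


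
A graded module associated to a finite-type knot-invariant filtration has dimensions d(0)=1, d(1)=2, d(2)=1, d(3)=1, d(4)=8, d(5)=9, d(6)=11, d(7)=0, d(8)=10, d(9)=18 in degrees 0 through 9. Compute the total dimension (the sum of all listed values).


Total dimension = d(0) + d(1) + ... + d(9)
= 1 + 2 + 1 + 1 + 8 + 9 + 11 + 0 + 10 + 18
= 61

61


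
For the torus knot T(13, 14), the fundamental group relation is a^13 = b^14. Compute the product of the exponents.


The relation is a^13 = b^14.
Product of exponents = 13 * 14
= 182

182


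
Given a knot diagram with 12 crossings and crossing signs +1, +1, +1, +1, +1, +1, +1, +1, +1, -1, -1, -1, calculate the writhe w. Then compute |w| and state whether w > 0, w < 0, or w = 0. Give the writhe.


Step 1: Count positive crossings (+1).
Positive crossings: 9
Step 2: Count negative crossings (-1).
Negative crossings: 3
Step 3: Writhe = (positive) - (negative)
w = 9 - 3 = 6
Step 4: |w| = 6, and w is positive

6


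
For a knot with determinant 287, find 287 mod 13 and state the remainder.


Step 1: A knot is p-colorable if and only if p divides its determinant.
Step 2: Compute 287 mod 13.
287 = 22 * 13 + 1
Step 3: 287 mod 13 = 1
Step 4: The knot is 13-colorable: no

1


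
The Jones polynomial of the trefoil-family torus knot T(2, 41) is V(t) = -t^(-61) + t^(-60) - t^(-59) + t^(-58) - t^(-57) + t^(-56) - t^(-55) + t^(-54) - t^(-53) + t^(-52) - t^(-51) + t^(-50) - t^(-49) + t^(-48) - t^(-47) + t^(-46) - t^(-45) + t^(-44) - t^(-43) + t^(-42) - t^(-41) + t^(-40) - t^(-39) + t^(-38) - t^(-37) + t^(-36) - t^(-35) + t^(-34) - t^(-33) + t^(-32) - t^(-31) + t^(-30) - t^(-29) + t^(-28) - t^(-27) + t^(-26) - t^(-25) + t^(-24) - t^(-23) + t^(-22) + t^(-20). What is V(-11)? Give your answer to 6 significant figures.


Substituting t = -11 into V(t) = -t^(-61) + t^(-60) - t^(-59) + t^(-58) - t^(-57) + t^(-56) - t^(-55) + t^(-54) - t^(-53) + t^(-52) - t^(-51) + t^(-50) - t^(-49) + t^(-48) - t^(-47) + t^(-46) - t^(-45) + t^(-44) - t^(-43) + t^(-42) - t^(-41) + t^(-40) - t^(-39) + t^(-38) - t^(-37) + t^(-36) - t^(-35) + t^(-34) - t^(-33) + t^(-32) - t^(-31) + t^(-30) - t^(-29) + t^(-28) - t^(-27) + t^(-26) - t^(-25) + t^(-24) - t^(-23) + t^(-22) + t^(-20):
  (-)t^(-61) = 2.9857e-64
  (+)t^(-60) = 3.28427e-63
  (-)t^(-59) = 3.6127e-62
  (+)t^(-58) = 3.97397e-61
  (-)t^(-57) = 4.37136e-60
  (+)t^(-56) = 4.8085e-59
  (-)t^(-55) = 5.28935e-58
  (+)t^(-54) = 5.81829e-57
  (-)t^(-53) = 6.40011e-56
  (+)t^(-52) = 7.04013e-55
  (-)t^(-51) = 7.74414e-54
  (+)t^(-50) = 8.51855e-53
  (-)t^(-49) = 9.37041e-52
  (+)t^(-48) = 1.03074e-50
  (-)t^(-47) = 1.13382e-49
  (+)t^(-46) = 1.2472e-48
  (-)t^(-45) = 1.37192e-47
  (+)t^(-44) = 1.50911e-46
  (-)t^(-43) = 1.66002e-45
  (+)t^(-42) = 1.82603e-44
  (-)t^(-41) = 2.00863e-43
  (+)t^(-40) = 2.20949e-42
  (-)t^(-39) = 2.43044e-41
  (+)t^(-38) = 2.67349e-40
  (-)t^(-37) = 2.94083e-39
  (+)t^(-36) = 3.23492e-38
  (-)t^(-35) = 3.55841e-37
  (+)t^(-34) = 3.91425e-36
  (-)t^(-33) = 4.30568e-35
  (+)t^(-32) = 4.73624e-34
  (-)t^(-31) = 5.20987e-33
  (+)t^(-30) = 5.73086e-32
  (-)t^(-29) = 6.30394e-31
  (+)t^(-28) = 6.93433e-30
  (-)t^(-27) = 7.62777e-29
  (+)t^(-26) = 8.39055e-28
  (-)t^(-25) = 9.2296e-27
  (+)t^(-24) = 1.01526e-25
  (-)t^(-23) = 1.11678e-24
  (+)t^(-22) = 1.22846e-23
  (+)t^(-20) = 1.48644e-21
Sum = (2.9857e-64) + (3.28427e-63) + (3.6127e-62) + (3.97397e-61) + (4.37136e-60) + (4.8085e-59) + (5.28935e-58) + (5.81829e-57) + (6.40011e-56) + (7.04013e-55) + (7.74414e-54) + (8.51855e-53) + (9.37041e-52) + (1.03074e-50) + (1.13382e-49) + (1.2472e-48) + (1.37192e-47) + (1.50911e-46) + (1.66002e-45) + (1.82603e-44) + (2.00863e-43) + (2.20949e-42) + (2.43044e-41) + (2.67349e-40) + (2.94083e-39) + (3.23492e-38) + (3.55841e-37) + (3.91425e-36) + (4.30568e-35) + (4.73624e-34) + (5.20987e-33) + (5.73086e-32) + (6.30394e-31) + (6.93433e-30) + (7.62777e-29) + (8.39055e-28) + (9.2296e-27) + (1.01526e-25) + (1.11678e-24) + (1.22846e-23) + (1.48644e-21)
= 1.499949337e-21
Rounded to 6 significant figures: 1.49995e-21

1.49995e-21


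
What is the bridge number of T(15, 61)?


The bridge number of T(p,q) is min(p,q).
min(15, 61) = 15

15


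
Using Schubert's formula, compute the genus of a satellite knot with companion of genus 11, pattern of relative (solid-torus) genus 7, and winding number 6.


Schubert: g(satellite) = g_rel(pattern) + |winding| * g(companion),
where g_rel(pattern) is the genus of the pattern relative to the solid torus.
= 7 + 6 * 11
= 7 + 66 = 73

73


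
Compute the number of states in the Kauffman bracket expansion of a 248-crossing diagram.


Each crossing contributes 2 choices (A-smoothing or B-smoothing).
Total states = 2^248 = 452312848583266388373324160190187140051835877600158453279131187530910662656

452312848583266388373324160190187140051835877600158453279131187530910662656


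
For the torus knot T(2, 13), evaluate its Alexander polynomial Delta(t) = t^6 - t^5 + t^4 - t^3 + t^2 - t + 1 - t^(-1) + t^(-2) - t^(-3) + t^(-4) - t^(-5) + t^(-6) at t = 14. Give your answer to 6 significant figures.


Substituting t = 14 into Delta(t) = t^6 - t^5 + t^4 - t^3 + t^2 - t + 1 - t^(-1) + t^(-2) - t^(-3) + t^(-4) - t^(-5) + t^(-6):
Term values: (7529536) + (-537824) + (38416) + (-2744) + (196) + (-14) + (1) + (-0.0714286) + (0.00510204) + (-0.000364431) + (2.60308e-05) + (-1.85934e-06) + (1.3281e-07)
Sum = 7027566.933
Rounded to 6 significant figures: 7.02757e+06

7.02757e+06


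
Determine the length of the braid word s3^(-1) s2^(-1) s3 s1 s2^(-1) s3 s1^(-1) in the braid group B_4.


The word length counts the number of generators (including inverses).
Listing each generator: s3^(-1), s2^(-1), s3, s1, s2^(-1), s3, s1^(-1)
There are 7 generators in this braid word.

7


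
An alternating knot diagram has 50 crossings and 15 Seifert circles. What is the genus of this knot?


For alternating knots, g = (c - s + 1)/2.
= (50 - 15 + 1)/2
= 36/2 = 18

18


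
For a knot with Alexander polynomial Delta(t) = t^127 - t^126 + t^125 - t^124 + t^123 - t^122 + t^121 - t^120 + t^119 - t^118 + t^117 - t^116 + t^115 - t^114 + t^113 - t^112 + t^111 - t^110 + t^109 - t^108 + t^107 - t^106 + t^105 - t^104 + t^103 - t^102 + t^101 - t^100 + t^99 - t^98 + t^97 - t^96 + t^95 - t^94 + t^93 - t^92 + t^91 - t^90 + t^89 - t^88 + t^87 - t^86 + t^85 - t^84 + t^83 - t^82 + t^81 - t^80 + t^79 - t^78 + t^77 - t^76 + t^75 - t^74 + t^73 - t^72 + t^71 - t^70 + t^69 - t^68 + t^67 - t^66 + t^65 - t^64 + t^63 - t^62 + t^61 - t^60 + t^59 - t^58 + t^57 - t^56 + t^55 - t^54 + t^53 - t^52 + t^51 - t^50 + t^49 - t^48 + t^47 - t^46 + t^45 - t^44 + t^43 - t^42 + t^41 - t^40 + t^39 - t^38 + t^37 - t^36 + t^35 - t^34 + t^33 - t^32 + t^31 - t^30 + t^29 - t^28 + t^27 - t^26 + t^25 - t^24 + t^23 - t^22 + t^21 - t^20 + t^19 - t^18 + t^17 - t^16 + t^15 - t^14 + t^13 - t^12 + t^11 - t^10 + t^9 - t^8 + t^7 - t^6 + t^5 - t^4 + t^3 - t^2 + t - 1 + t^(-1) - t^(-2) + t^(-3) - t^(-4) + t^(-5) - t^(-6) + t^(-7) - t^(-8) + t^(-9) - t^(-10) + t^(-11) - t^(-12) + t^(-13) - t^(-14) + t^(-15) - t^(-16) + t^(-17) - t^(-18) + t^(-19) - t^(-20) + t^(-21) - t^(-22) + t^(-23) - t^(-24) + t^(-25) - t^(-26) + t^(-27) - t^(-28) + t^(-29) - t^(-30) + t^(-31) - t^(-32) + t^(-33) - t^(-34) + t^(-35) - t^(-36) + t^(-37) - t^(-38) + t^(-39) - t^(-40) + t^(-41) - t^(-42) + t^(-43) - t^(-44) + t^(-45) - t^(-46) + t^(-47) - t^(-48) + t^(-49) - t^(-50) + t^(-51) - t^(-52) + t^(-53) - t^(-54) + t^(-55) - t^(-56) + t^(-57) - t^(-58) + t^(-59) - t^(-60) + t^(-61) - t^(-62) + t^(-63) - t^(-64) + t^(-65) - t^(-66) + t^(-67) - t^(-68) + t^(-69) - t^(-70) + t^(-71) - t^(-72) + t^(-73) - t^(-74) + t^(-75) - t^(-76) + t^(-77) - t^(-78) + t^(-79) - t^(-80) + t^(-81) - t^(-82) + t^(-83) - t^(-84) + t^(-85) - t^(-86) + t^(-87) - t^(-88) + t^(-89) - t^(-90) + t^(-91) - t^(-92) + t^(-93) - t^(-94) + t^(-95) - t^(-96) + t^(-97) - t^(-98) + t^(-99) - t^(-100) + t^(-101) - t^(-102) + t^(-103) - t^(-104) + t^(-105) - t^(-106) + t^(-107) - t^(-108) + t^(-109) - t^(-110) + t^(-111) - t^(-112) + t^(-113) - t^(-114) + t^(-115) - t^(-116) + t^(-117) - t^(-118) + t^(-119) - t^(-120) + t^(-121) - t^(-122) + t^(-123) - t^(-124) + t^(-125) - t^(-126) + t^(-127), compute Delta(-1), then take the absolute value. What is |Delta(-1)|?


Step 1: The polynomial has 255 terms with alternating signs, exponents from 127 down to -127.
Step 2: Substitute t = -1. The i-th term has coefficient (-1)^i and exponent (m-i),
  so its value is (-1)^i * (-1)^(m-i) = (-1)^m = -1 for every i.
Step 3: All 255 terms equal -1, so Delta(-1) = 255 * (-1) = -255
Step 4: |Delta(-1)| = 255

255


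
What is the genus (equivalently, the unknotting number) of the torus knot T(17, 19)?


For a torus knot T(p,q), both the unknotting number and genus equal (p-1)(q-1)/2.
= (17-1)(19-1)/2
= 16*18/2
= 288/2 = 144

144


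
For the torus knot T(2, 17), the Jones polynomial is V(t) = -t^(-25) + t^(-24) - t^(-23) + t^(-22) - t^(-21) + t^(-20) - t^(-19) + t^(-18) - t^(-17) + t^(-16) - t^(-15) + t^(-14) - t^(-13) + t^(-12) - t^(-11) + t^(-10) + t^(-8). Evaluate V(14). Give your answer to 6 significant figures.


Substituting t = 14 into V(t) = -t^(-25) + t^(-24) - t^(-23) + t^(-22) - t^(-21) + t^(-20) - t^(-19) + t^(-18) - t^(-17) + t^(-16) - t^(-15) + t^(-14) - t^(-13) + t^(-12) - t^(-11) + t^(-10) + t^(-8):
  (-)t^(-25) = -2.22228e-29
  (+)t^(-24) = 3.11119e-28
  (-)t^(-23) = -4.35567e-27
  (+)t^(-22) = 6.09794e-26
  (-)t^(-21) = -8.53712e-25
  (+)t^(-20) = 1.1952e-23
  (-)t^(-19) = -1.67327e-22
  (+)t^(-18) = 2.34258e-21
  (-)t^(-17) = -3.27962e-20
  (+)t^(-16) = 4.59147e-19
  (-)t^(-15) = -6.42805e-18
  (+)t^(-14) = 8.99927e-17
  (-)t^(-13) = -1.2599e-15
  (+)t^(-12) = 1.76386e-14
  (-)t^(-11) = -2.4694e-13
  (+)t^(-10) = 3.45716e-12
  (+)t^(-8) = 6.77604e-10
Sum = (-2.22228e-29) + (3.11119e-28) + (-4.35567e-27) + (6.09794e-26) + (-8.53712e-25) + (1.1952e-23) + (-1.67327e-22) + (2.34258e-21) + (-3.27962e-20) + (4.59147e-19) + (-6.42805e-18) + (8.99927e-17) + (-1.2599e-15) + (1.76386e-14) + (-2.4694e-13) + (3.45716e-12) + (6.77604e-10)
= 6.808302993e-10
Rounded to 6 significant figures: 6.8083e-10

6.8083e-10
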